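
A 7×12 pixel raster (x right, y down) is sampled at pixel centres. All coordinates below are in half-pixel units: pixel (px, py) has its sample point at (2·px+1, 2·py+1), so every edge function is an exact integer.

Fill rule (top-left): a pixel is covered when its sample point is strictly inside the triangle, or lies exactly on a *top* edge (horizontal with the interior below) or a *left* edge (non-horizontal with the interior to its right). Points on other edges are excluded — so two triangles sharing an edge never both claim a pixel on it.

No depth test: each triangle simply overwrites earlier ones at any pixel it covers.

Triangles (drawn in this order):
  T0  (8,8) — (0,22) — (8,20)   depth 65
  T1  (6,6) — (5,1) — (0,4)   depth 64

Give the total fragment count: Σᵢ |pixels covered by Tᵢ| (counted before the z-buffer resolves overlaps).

T0:
  2·area = 96  (B↔C swapped to make it positive)
  edge (8, 8)→(8, 20): d=(0,12) right/bottom  bias=-1
  edge (8, 20)→(0, 22): d=(-8,2) right/bottom  bias=-1
  edge (0, 22)→(8, 8): d=(8,-14) top-left  bias=+0
    (3,5)@(7, 11): e=[12,74,10] → #
    (4,5)@(9, 11): e=[-12,70,38] → ·
    (3,6)@(7, 13): e=[12,58,26] → #
    (4,6)@(9, 13): e=[-12,54,54] → ·
    (2,7)@(5, 15): e=[36,46,14] → #
    (4,7)@(9, 15): e=[-12,38,70] → ·
    (1,8)@(3, 17): e=[60,34,2] → #
    (4,8)@(9, 17): e=[-12,22,86] → ·
    (1,9)@(3, 19): e=[60,18,18] → #
    (4,9)@(9, 19): e=[-12,6,102] → ·
    (0,10)@(1, 21): e=[84,6,6] → #
    (2,10)@(5, 21): e=[36,-2,62] → ·
  covered (12 px):
    · · · · · · ·
    · · · · · · ·
    · · · · · · ·
    · · · · · · ·
    · · · · · · ·
    · · · # · · ·
    · · · # · · ·
    · · # # · · ·
    · # # # · · ·
    · # # # · · ·
    # # · · · · ·
    · · · · · · ·
T1:
  2·area = 28  (B↔C swapped to make it positive)
  edge (6, 6)→(0, 4): d=(-6,-2) top-left  bias=+0
  edge (0, 4)→(5, 1): d=(5,-3) top-left  bias=+0
  edge (5, 1)→(6, 6): d=(1,5) right/bottom  bias=-1
    (2,0)@(5, 1): e=[28,0,0] → ·  [on edge]
    (1,1)@(3, 3): e=[12,4,12] → #
    (2,1)@(5, 3): e=[16,10,2] → #
    (3,1)@(7, 3): e=[20,16,-8] → ·
    (1,2)@(3, 5): e=[0,14,14] → #  [on edge]
    (3,2)@(7, 5): e=[8,26,-6] → ·
    (1,3)@(3, 7): e=[-12,24,16] → ·
    (2,3)@(5, 7): e=[-8,30,6] → ·
    (4,3)@(9, 7): e=[0,42,-14] → ·  [on edge]
    (3,5)@(7, 11): e=[-28,56,0] → ·  [on edge]
    (4,10)@(9, 21): e=[-84,112,0] → ·  [on edge]
  covered (4 px):
    · · · · · · ·
    · # # · · · ·
    · # # · · · ·
    · · · · · · ·
    · · · · · · ·
    · · · · · · ·
    · · · · · · ·
    · · · · · · ·
    · · · · · · ·
    · · · · · · ·
    · · · · · · ·
    · · · · · · ·

Answer: 16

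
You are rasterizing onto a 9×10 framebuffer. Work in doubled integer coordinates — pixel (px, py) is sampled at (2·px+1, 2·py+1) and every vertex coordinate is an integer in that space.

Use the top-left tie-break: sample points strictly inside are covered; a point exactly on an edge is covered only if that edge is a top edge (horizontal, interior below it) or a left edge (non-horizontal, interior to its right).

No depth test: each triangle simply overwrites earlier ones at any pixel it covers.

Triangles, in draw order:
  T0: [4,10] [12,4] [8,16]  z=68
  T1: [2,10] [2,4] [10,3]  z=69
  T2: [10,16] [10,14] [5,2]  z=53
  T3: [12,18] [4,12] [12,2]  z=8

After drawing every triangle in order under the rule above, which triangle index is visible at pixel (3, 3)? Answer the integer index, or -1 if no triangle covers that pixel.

T0:
  2·area = 72
  edge (4, 10)→(12, 4): d=(8,-6) top-left  bias=+0
  edge (12, 4)→(8, 16): d=(-4,12) right/bottom  bias=-1
  edge (8, 16)→(4, 10): d=(-4,-6) top-left  bias=+0
    (6,0)@(13, 1): e=[-18,0,90] → ·  [on edge]
    (5,2)@(11, 5): e=[2,8,62] → #
    (6,2)@(13, 5): e=[14,-16,74] → ·
    (4,3)@(9, 7): e=[6,24,42] → #
    (5,3)@(11, 7): e=[18,0,54] → ·  [on edge]
    (3,4)@(7, 9): e=[10,40,22] → #
    (5,4)@(11, 9): e=[34,-8,46] → ·
    (2,5)@(5, 11): e=[14,56,2] → #
    (5,5)@(11, 11): e=[50,-16,38] → ·
    (2,6)@(5, 13): e=[30,48,-6] → ·
    (3,6)@(7, 13): e=[42,24,6] → #
    (4,6)@(9, 13): e=[54,0,18] → ·  [on edge]
    (3,9)@(7, 19): e=[90,0,-18] → ·  [on edge]
  covered (8 px):
    · · · · · · · · ·
    · · · · · · · · ·
    · · · · · # · · ·
    · · · · # · · · ·
    · · · # # · · · ·
    · · # # # · · · ·
    · · · # · · · · ·
    · · · · · · · · ·
    · · · · · · · · ·
    · · · · · · · · ·
T1:
  2·area = 48
  edge (2, 10)→(2, 4): d=(0,-6) top-left  bias=+0
  edge (2, 4)→(10, 3): d=(8,-1) top-left  bias=+0
  edge (10, 3)→(2, 10): d=(-8,7) right/bottom  bias=-1
    (1,2)@(3, 5): e=[6,9,33] → #
    (2,2)@(5, 5): e=[18,11,19] → #
    (3,2)@(7, 5): e=[30,13,5] → #
    (4,2)@(9, 5): e=[42,15,-9] → ·
    (1,3)@(3, 7): e=[6,25,17] → #
    (3,3)@(7, 7): e=[30,29,-11] → ·
    (1,4)@(3, 9): e=[6,41,1] → #
    (2,4)@(5, 9): e=[18,43,-13] → ·
    (1,5)@(3, 11): e=[6,57,-15] → ·
  covered (6 px):
    · · · · · · · · ·
    · · · · · · · · ·
    · # # # · · · · ·
    · # # · · · · · ·
    · # · · · · · · ·
    · · · · · · · · ·
    · · · · · · · · ·
    · · · · · · · · ·
    · · · · · · · · ·
    · · · · · · · · ·
T2:
  2·area = 10  (B↔C swapped to make it positive)
  edge (10, 16)→(5, 2): d=(-5,-14) top-left  bias=+0
  edge (5, 2)→(10, 14): d=(5,12) right/bottom  bias=-1
  edge (10, 14)→(10, 16): d=(0,2) right/bottom  bias=-1
    (3,3)@(7, 7): e=[3,1,6] → #
    (4,3)@(9, 7): e=[31,-23,2] → ·
    (3,4)@(7, 9): e=[-7,11,6] → ·
    (4,6)@(9, 13): e=[1,7,2] → #
    (5,6)@(11, 13): e=[29,-17,-2] → ·
    (4,7)@(9, 15): e=[-9,17,2] → ·
  covered (2 px):
    · · · · · · · · ·
    · · · · · · · · ·
    · · · · · · · · ·
    · · · # · · · · ·
    · · · · · · · · ·
    · · · · · · · · ·
    · · · · # · · · ·
    · · · · · · · · ·
    · · · · · · · · ·
    · · · · · · · · ·
T3:
  2·area = 128
  edge (12, 18)→(4, 12): d=(-8,-6) top-left  bias=+0
  edge (4, 12)→(12, 2): d=(8,-10) top-left  bias=+0
  edge (12, 2)→(12, 18): d=(0,16) right/bottom  bias=-1
    (5,2)@(11, 5): e=[98,14,16] → #
    (6,2)@(13, 5): e=[110,34,-16] → ·
    (4,3)@(9, 7): e=[70,10,48] → #
    (6,3)@(13, 7): e=[94,50,-16] → ·
    (3,4)@(7, 9): e=[42,6,80] → #
    (6,4)@(13, 9): e=[78,66,-16] → ·
    (2,5)@(5, 11): e=[14,2,112] → #
    (6,5)@(13, 11): e=[62,82,-16] → ·
    (2,6)@(5, 13): e=[-2,18,112] → ·
    (3,6)@(7, 13): e=[10,38,80] → #
    (6,6)@(13, 13): e=[46,98,-16] → ·
    (3,7)@(7, 15): e=[-6,54,80] → ·
  covered (16 px):
    · · · · · · · · ·
    · · · · · · · · ·
    · · · · · # · · ·
    · · · · # # · · ·
    · · · # # # · · ·
    · · # # # # · · ·
    · · · # # # · · ·
    · · · · # # · · ·
    · · · · · # · · ·
    · · · · · · · · ·

Z-buffer (winner per pixel, '.' = empty):
  . . . . . . . . .
  . . . . . . . . .
  . 1 1 1 . 3 . . .
  . 1 1 2 3 3 . . .
  . 1 . 3 3 3 . . .
  . . 3 3 3 3 . . .
  . . . 3 3 3 . . .
  . . . . 3 3 . . .
  . . . . . 3 . . .
  . . . . . . . . .

Result: 2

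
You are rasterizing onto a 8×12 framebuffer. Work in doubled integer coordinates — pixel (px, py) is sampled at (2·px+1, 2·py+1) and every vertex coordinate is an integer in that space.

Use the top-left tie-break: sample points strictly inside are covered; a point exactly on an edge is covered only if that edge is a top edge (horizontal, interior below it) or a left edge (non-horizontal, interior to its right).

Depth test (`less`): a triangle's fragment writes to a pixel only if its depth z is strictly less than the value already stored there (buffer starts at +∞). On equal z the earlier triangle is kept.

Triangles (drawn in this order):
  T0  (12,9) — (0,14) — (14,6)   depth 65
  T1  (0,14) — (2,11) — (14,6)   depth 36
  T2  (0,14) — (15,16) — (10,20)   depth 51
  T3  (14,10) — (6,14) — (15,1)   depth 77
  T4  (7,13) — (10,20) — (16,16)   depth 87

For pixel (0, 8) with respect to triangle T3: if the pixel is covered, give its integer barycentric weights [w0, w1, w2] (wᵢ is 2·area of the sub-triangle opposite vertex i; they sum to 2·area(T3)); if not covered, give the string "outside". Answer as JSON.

T0:
  2·area = 26
  edge (12, 9)→(0, 14): d=(-12,5) right/bottom  bias=-1
  edge (0, 14)→(14, 6): d=(14,-8) top-left  bias=+0
  edge (14, 6)→(12, 9): d=(-2,3) right/bottom  bias=-1
    (6,3)@(13, 7): e=[19,6,1] → #
    (7,3)@(15, 7): e=[9,22,-5] → ·
    (4,4)@(9, 9): e=[15,2,9] → #
    (5,4)@(11, 9): e=[5,18,3] → #
    (6,4)@(13, 9): e=[-5,34,-3] → ·
    (3,5)@(7, 11): e=[1,14,11] → #
    (4,5)@(9, 11): e=[-9,30,5] → ·
    (5,5)@(11, 11): e=[-19,46,-1] → ·
    (3,6)@(7, 13): e=[-23,42,7] → ·
  covered (4 px):
    · · · · · · · ·
    · · · · · · · ·
    · · · · · · · ·
    · · · · · · # ·
    · · · · # # · ·
    · · · # · · · ·
    · · · · · · · ·
    · · · · · · · ·
    · · · · · · · ·
    · · · · · · · ·
    · · · · · · · ·
    · · · · · · · ·
T1:
  2·area = 26
  edge (0, 14)→(2, 11): d=(2,-3) top-left  bias=+0
  edge (2, 11)→(14, 6): d=(12,-5) top-left  bias=+0
  edge (14, 6)→(0, 14): d=(-14,8) right/bottom  bias=-1
    (3,4)@(7, 9): e=[11,1,14] → #
    (4,4)@(9, 9): e=[17,11,-2] → ·
    (1,5)@(3, 11): e=[3,5,18] → #
    (2,5)@(5, 11): e=[9,15,2] → #
    (3,5)@(7, 11): e=[15,25,-14] → ·
    (0,6)@(1, 13): e=[1,19,6] → #
    (1,6)@(3, 13): e=[7,29,-10] → ·
    (2,6)@(5, 13): e=[13,39,-26] → ·
    (0,7)@(1, 15): e=[5,43,-22] → ·
  covered (4 px):
    · · · · · · · ·
    · · · · · · · ·
    · · · · · · · ·
    · · · · · · · ·
    · · · # · · · ·
    · # # · · · · ·
    # · · · · · · ·
    · · · · · · · ·
    · · · · · · · ·
    · · · · · · · ·
    · · · · · · · ·
    · · · · · · · ·
T2:
  2·area = 70
  edge (0, 14)→(15, 16): d=(15,2) right/bottom  bias=-1
  edge (15, 16)→(10, 20): d=(-5,4) right/bottom  bias=-1
  edge (10, 20)→(0, 14): d=(-10,-6) top-left  bias=+0
    (1,7)@(3, 15): e=[9,53,8] → #
    (2,7)@(5, 15): e=[5,45,20] → #
    (3,7)@(7, 15): e=[1,37,32] → #
    (4,7)@(9, 15): e=[-3,29,44] → ·
    (1,8)@(3, 17): e=[39,43,-12] → ·
    (2,8)@(5, 17): e=[35,35,0] → #  [on edge]
    (4,8)@(9, 17): e=[27,19,24] → #
    (5,8)@(11, 17): e=[23,11,36] → #
    (6,8)@(13, 17): e=[19,3,48] → #
    (7,8)@(15, 17): e=[15,-5,60] → ·
    (2,9)@(5, 19): e=[65,25,-20] → ·
    (3,9)@(7, 19): e=[61,17,-8] → ·
    (7,11)@(15, 23): e=[105,-35,0] → ·  [on edge]
  covered (10 px):
    · · · · · · · ·
    · · · · · · · ·
    · · · · · · · ·
    · · · · · · · ·
    · · · · · · · ·
    · · · · · · · ·
    · · · · · · · ·
    · # # # · · · ·
    · · # # # # # ·
    · · · · # # · ·
    · · · · · · · ·
    · · · · · · · ·
T3:
  2·area = 68
  edge (14, 10)→(6, 14): d=(-8,4) right/bottom  bias=-1
  edge (6, 14)→(15, 1): d=(9,-13) top-left  bias=+0
  edge (15, 1)→(14, 10): d=(-1,9) right/bottom  bias=-1
    (7,0)@(15, 1): e=[68,0,0] → ·  [on edge]
    (6,2)@(13, 5): e=[44,10,14] → #
    (7,2)@(15, 5): e=[36,36,-4] → ·
    (5,3)@(11, 7): e=[36,2,30] → #
    (7,3)@(15, 7): e=[20,54,-6] → ·
    (5,4)@(11, 9): e=[20,20,28] → #
    (7,4)@(15, 9): e=[4,72,-8] → ·
    (4,5)@(9, 11): e=[12,12,44] → #
    (6,5)@(13, 11): e=[-4,64,8] → ·
    (3,6)@(7, 13): e=[4,4,60] → #
    (4,6)@(9, 13): e=[-4,30,42] → ·
    (5,6)@(11, 13): e=[-12,56,24] → ·
    (6,9)@(13, 19): e=[-68,136,0] → ·  [on edge]
  covered (8 px):
    · · · · · · · ·
    · · · · · · · ·
    · · · · · · # ·
    · · · · · # # ·
    · · · · · # # ·
    · · · · # # · ·
    · · · # · · · ·
    · · · · · · · ·
    · · · · · · · ·
    · · · · · · · ·
    · · · · · · · ·
    · · · · · · · ·
T4:
  2·area = 54  (B↔C swapped to make it positive)
  edge (7, 13)→(16, 16): d=(9,3) right/bottom  bias=-1
  edge (16, 16)→(10, 20): d=(-6,4) right/bottom  bias=-1
  edge (10, 20)→(7, 13): d=(-3,-7) top-left  bias=+0
    (0,5)@(1, 11): e=[0,90,-36] → ·  [on edge]
    (3,6)@(7, 13): e=[0,54,0] → ·  [on edge]
    (4,7)@(9, 15): e=[12,34,8] → #
    (5,7)@(11, 15): e=[6,26,22] → #
    (6,7)@(13, 15): e=[0,18,36] → ·  [on edge]
    (4,8)@(9, 17): e=[30,22,2] → #
    (6,8)@(13, 17): e=[18,6,30] → #
    (7,8)@(15, 17): e=[12,-2,44] → ·
    (4,9)@(9, 19): e=[48,10,-4] → ·
    (5,9)@(11, 19): e=[42,2,10] → #
    (6,9)@(13, 19): e=[36,-6,24] → ·
    (5,10)@(11, 21): e=[60,-10,4] → ·
  covered (6 px):
    · · · · · · · ·
    · · · · · · · ·
    · · · · · · · ·
    · · · · · · · ·
    · · · · · · · ·
    · · · · · · · ·
    · · · · · · · ·
    · · · · # # · ·
    · · · · # # # ·
    · · · · · # · ·
    · · · · · · · ·
    · · · · · · · ·

Final: "outside"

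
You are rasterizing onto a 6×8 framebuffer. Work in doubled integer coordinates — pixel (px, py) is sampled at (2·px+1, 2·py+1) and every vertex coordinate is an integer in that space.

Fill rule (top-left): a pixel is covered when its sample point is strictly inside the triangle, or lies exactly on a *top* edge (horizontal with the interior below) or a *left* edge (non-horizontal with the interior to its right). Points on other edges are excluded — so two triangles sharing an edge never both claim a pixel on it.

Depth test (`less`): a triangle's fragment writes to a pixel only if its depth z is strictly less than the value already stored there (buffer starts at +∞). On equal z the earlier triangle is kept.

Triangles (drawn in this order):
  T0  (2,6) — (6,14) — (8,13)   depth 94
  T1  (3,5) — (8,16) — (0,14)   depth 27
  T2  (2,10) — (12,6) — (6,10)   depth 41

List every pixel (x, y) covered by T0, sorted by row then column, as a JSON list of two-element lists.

T0:
  2·area = 20  (B↔C swapped to make it positive)
  edge (2, 6)→(8, 13): d=(6,7) right/bottom  bias=-1
  edge (8, 13)→(6, 14): d=(-2,1) right/bottom  bias=-1
  edge (6, 14)→(2, 6): d=(-4,-8) top-left  bias=+0
    (2,5)@(5, 11): e=[9,7,4] → X
    (3,5)@(7, 11): e=[-5,5,20] → .
    (2,6)@(5, 13): e=[21,3,-4] → .
    (3,6)@(7, 13): e=[7,1,12] → X
    (4,6)@(9, 13): e=[-7,-1,28] → .
    (3,7)@(7, 15): e=[19,-3,4] → .
  covered (2 px):
    . . . . . .
    . . . . . .
    . . . . . .
    . . . . . .
    . . . . . .
    . . X . . .
    . . . X . .
    . . . . . .
T1:
  2·area = 78
  edge (3, 5)→(8, 16): d=(5,11) right/bottom  bias=-1
  edge (8, 16)→(0, 14): d=(-8,-2) top-left  bias=+0
  edge (0, 14)→(3, 5): d=(3,-9) top-left  bias=+0
    (1,2)@(3, 5): e=[0,78,0] → .  [on edge]
    (1,3)@(3, 7): e=[10,62,6] → X
    (2,3)@(5, 7): e=[-12,66,24] → .
    (1,4)@(3, 9): e=[20,46,12] → X
    (2,4)@(5, 9): e=[-2,50,30] → .
    (0,5)@(1, 11): e=[52,26,0] → X  [on edge]
    (2,5)@(5, 11): e=[8,34,36] → X
    (3,5)@(7, 11): e=[-14,38,54] → .
    (0,6)@(1, 13): e=[62,10,6] → X
    (3,6)@(7, 13): e=[-4,22,60] → .
    (0,7)@(1, 15): e=[72,-6,12] → .
    (1,7)@(3, 15): e=[50,-2,30] → .
  covered (10 px):
    . . . . . .
    . . . . . .
    . . . . . .
    . X . . . .
    . X . . . .
    X X X . . .
    X X X . . .
    . . X X . .
T2:
  2·area = 16
  edge (2, 10)→(12, 6): d=(10,-4) top-left  bias=+0
  edge (12, 6)→(6, 10): d=(-6,4) right/bottom  bias=-1
  edge (6, 10)→(2, 10): d=(-4,0) right/bottom  bias=-1
    (2,4)@(5, 9): e=[2,10,4] → X
    (3,4)@(7, 9): e=[10,2,4] → X
    (4,4)@(9, 9): e=[18,-6,4] → .
    (2,5)@(5, 11): e=[22,-2,-4] → .
    (3,5)@(7, 11): e=[30,-10,-4] → .
  covered (2 px):
    . . . . . .
    . . . . . .
    . . . . . .
    . . . . . .
    . . X X . .
    . . . . . .
    . . . . . .
    . . . . . .

Answer: [[2,5],[3,6]]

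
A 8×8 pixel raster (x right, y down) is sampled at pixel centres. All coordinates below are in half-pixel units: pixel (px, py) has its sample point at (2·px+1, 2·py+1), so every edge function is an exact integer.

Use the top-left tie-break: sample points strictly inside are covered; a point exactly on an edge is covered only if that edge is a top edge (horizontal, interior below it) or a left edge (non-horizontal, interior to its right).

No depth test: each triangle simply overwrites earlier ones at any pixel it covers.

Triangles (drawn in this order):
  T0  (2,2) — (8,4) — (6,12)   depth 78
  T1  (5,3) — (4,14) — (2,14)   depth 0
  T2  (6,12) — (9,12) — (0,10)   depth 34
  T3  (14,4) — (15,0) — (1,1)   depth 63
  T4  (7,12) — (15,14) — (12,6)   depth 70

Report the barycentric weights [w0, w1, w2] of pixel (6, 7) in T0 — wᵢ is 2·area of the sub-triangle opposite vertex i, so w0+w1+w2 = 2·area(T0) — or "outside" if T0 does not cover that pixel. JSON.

T0:
  2·area = 52
  edge (2, 2)→(8, 4): d=(6,2) right/bottom  bias=-1
  edge (8, 4)→(6, 12): d=(-2,8) right/bottom  bias=-1
  edge (6, 12)→(2, 2): d=(-4,-10) top-left  bias=+0
    (1,1)@(3, 3): e=[4,42,6] → █
    (2,1)@(5, 3): e=[0,26,26] → ·  [on edge]
    (1,2)@(3, 5): e=[16,38,-2] → ·
    (2,2)@(5, 5): e=[12,22,18] → █
    (3,2)@(7, 5): e=[8,6,38] → █
    (4,2)@(9, 5): e=[4,-10,58] → ·
    (5,2)@(11, 5): e=[0,-26,78] → ·  [on edge]
    (2,3)@(5, 7): e=[24,18,10] → █
    (4,3)@(9, 7): e=[16,-14,50] → ·
    (2,4)@(5, 9): e=[36,14,2] → █
    (3,4)@(7, 9): e=[32,-2,22] → ·
    (2,5)@(5, 11): e=[48,10,-6] → ·
  covered (6 px):
    · · · · · · · ·
    · █ · · · · · ·
    · · █ █ · · · ·
    · · █ █ · · · ·
    · · █ · · · · ·
    · · · · · · · ·
    · · · · · · · ·
    · · · · · · · ·
T1:
  2·area = 22
  edge (5, 3)→(4, 14): d=(-1,11) right/bottom  bias=-1
  edge (4, 14)→(2, 14): d=(-2,0) right/bottom  bias=-1
  edge (2, 14)→(5, 3): d=(3,-11) top-left  bias=+0
    (2,1)@(5, 3): e=[0,22,0] → ·  [on edge]
    (1,5)@(3, 11): e=[14,6,2] → █
    (2,5)@(5, 11): e=[-8,6,24] → ·
    (1,6)@(3, 13): e=[12,2,8] → █
    (2,6)@(5, 13): e=[-10,2,30] → ·
    (1,7)@(3, 15): e=[10,-2,14] → ·
  covered (2 px):
    · · · · · · · ·
    · · · · · · · ·
    · · · · · · · ·
    · · · · · · · ·
    · · · · · · · ·
    · █ · · · · · ·
    · █ · · · · · ·
    · · · · · · · ·
T2:
  2·area = 6  (B↔C swapped to make it positive)
  edge (6, 12)→(0, 10): d=(-6,-2) top-left  bias=+0
  edge (0, 10)→(9, 12): d=(9,2) right/bottom  bias=-1
  edge (9, 12)→(6, 12): d=(-3,0) right/bottom  bias=-1
    (1,5)@(3, 11): e=[0,3,3] → █  [on edge]
    (2,5)@(5, 11): e=[4,-1,3] → ·
    (1,6)@(3, 13): e=[-12,21,-3] → ·
    (4,6)@(9, 13): e=[0,9,-3] → ·  [on edge]
    (7,7)@(15, 15): e=[0,15,-9] → ·  [on edge]
  covered (1 px):
    · · · · · · · ·
    · · · · · · · ·
    · · · · · · · ·
    · · · · · · · ·
    · · · · · · · ·
    · █ · · · · · ·
    · · · · · · · ·
    · · · · · · · ·
T3:
  2·area = 55  (B↔C swapped to make it positive)
  edge (14, 4)→(1, 1): d=(-13,-3) top-left  bias=+0
  edge (1, 1)→(15, 0): d=(14,-1) top-left  bias=+0
  edge (15, 0)→(14, 4): d=(-1,4) right/bottom  bias=-1
    (0,0)@(1, 1): e=[0,0,55] → █  [on edge]
    (1,0)@(3, 1): e=[6,2,47] → █
    (2,0)@(5, 1): e=[12,4,39] → █
    (3,0)@(7, 1): e=[18,6,31] → █
    (4,0)@(9, 1): e=[24,8,23] → █
    (5,0)@(11, 1): e=[30,10,15] → █
    (6,0)@(13, 1): e=[36,12,7] → █
    (7,0)@(15, 1): e=[42,14,-1] → ·
    (0,1)@(1, 3): e=[-26,28,53] → ·
    (1,1)@(3, 3): e=[-20,30,45] → ·
    (2,1)@(5, 3): e=[-14,32,37] → ·
    (3,1)@(7, 3): e=[-8,34,29] → ·
  covered (9 px):
    █ █ █ █ █ █ █ ·
    · · · · · █ █ ·
    · · · · · · · ·
    · · · · · · · ·
    · · · · · · · ·
    · · · · · · · ·
    · · · · · · · ·
    · · · · · · · ·
T4:
  2·area = 58  (B↔C swapped to make it positive)
  edge (7, 12)→(12, 6): d=(5,-6) top-left  bias=+0
  edge (12, 6)→(15, 14): d=(3,8) right/bottom  bias=-1
  edge (15, 14)→(7, 12): d=(-8,-2) top-left  bias=+0
    (5,4)@(11, 9): e=[9,17,32] → █
    (6,4)@(13, 9): e=[21,1,36] → █
    (7,4)@(15, 9): e=[33,-15,40] → ·
    (1,5)@(3, 11): e=[-29,87,0] → ·  [on edge]
    (4,5)@(9, 11): e=[7,39,12] → █
    (7,5)@(15, 11): e=[43,-9,24] → ·
    (4,6)@(9, 13): e=[17,45,-4] → ·
    (5,6)@(11, 13): e=[29,29,0] → █  [on edge]
    (7,6)@(15, 13): e=[53,-3,8] → ·
    (5,7)@(11, 15): e=[39,35,-16] → ·
    (6,7)@(13, 15): e=[51,19,-12] → ·
  covered (7 px):
    · · · · · · · ·
    · · · · · · · ·
    · · · · · · · ·
    · · · · · · · ·
    · · · · · █ █ ·
    · · · · █ █ █ ·
    · · · · · █ █ ·
    · · · · · · · ·

Answer: "outside"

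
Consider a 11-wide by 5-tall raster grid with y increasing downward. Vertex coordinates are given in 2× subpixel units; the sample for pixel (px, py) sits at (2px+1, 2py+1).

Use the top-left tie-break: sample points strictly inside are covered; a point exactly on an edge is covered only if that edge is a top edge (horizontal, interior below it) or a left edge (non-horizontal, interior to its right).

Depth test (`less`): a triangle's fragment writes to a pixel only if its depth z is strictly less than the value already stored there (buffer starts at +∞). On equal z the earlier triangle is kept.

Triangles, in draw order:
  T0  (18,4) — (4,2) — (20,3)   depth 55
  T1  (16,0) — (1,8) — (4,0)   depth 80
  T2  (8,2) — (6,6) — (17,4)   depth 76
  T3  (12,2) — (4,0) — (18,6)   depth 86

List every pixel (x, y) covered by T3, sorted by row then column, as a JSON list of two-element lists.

T0:
  2·area = 18
  edge (18, 4)→(4, 2): d=(-14,-2) top-left  bias=+0
  edge (4, 2)→(20, 3): d=(16,1) right/bottom  bias=-1
  edge (20, 3)→(18, 4): d=(-2,1) right/bottom  bias=-1
    (5,1)@(11, 3): e=[0,9,9] → #  [on edge]
    (6,1)@(13, 3): e=[4,7,7] → #
    (7,1)@(15, 3): e=[8,5,5] → #
    (8,1)@(17, 3): e=[12,3,3] → #
    (9,1)@(19, 3): e=[16,1,1] → #
    (10,1)@(21, 3): e=[20,-1,-1] → ·
    (5,2)@(11, 5): e=[-28,41,5] → ·
    (6,2)@(13, 5): e=[-24,39,3] → ·
    (7,2)@(15, 5): e=[-20,37,1] → ·
    (8,2)@(17, 5): e=[-16,35,-1] → ·
    (9,2)@(19, 5): e=[-12,33,-3] → ·
  covered (5 px):
    · · · · · · · · · · ·
    · · · · · # # # # # ·
    · · · · · · · · · · ·
    · · · · · · · · · · ·
    · · · · · · · · · · ·
T1:
  2·area = 96
  edge (16, 0)→(1, 8): d=(-15,8) right/bottom  bias=-1
  edge (1, 8)→(4, 0): d=(3,-8) top-left  bias=+0
  edge (4, 0)→(16, 0): d=(12,0) top-left  bias=+0
    (2,0)@(5, 1): e=[73,11,12] → #
    (3,0)@(7, 1): e=[57,27,12] → #
    (4,0)@(9, 1): e=[41,43,12] → #
    (5,0)@(11, 1): e=[25,59,12] → #
    (6,0)@(13, 1): e=[9,75,12] → #
    (7,0)@(15, 1): e=[-7,91,12] → ·
    (1,1)@(3, 3): e=[59,1,36] → #
    (5,1)@(11, 3): e=[-5,65,36] → ·
    (6,1)@(13, 3): e=[-21,81,36] → ·
    (1,2)@(3, 5): e=[29,7,60] → #
    (3,2)@(7, 5): e=[-3,39,60] → ·
    (4,2)@(9, 5): e=[-19,55,60] → ·
  covered (11 px):
    · · # # # # # · · · ·
    · # # # # · · · · · ·
    · # # · · · · · · · ·
    · · · · · · · · · · ·
    · · · · · · · · · · ·
T2:
  2·area = 40  (B↔C swapped to make it positive)
  edge (8, 2)→(17, 4): d=(9,2) right/bottom  bias=-1
  edge (17, 4)→(6, 6): d=(-11,2) right/bottom  bias=-1
  edge (6, 6)→(8, 2): d=(2,-4) top-left  bias=+0
    (4,1)@(9, 3): e=[7,27,6] → #
    (5,1)@(11, 3): e=[3,23,14] → #
    (6,1)@(13, 3): e=[-1,19,22] → ·
    (3,2)@(7, 5): e=[29,9,2] → #
    (6,2)@(13, 5): e=[17,-3,26] → ·
    (3,3)@(7, 7): e=[47,-13,6] → ·
    (4,3)@(9, 7): e=[43,-17,14] → ·
    (5,3)@(11, 7): e=[39,-21,22] → ·
  covered (5 px):
    · · · · · · · · · · ·
    · · · · # # · · · · ·
    · · · # # # · · · · ·
    · · · · · · · · · · ·
    · · · · · · · · · · ·
T3:
  2·area = 20  (B↔C swapped to make it positive)
  edge (12, 2)→(18, 6): d=(6,4) right/bottom  bias=-1
  edge (18, 6)→(4, 0): d=(-14,-6) top-left  bias=+0
  edge (4, 0)→(12, 2): d=(8,2) right/bottom  bias=-1
    (3,0)@(7, 1): e=[14,4,2] → #
    (4,0)@(9, 1): e=[6,16,-2] → ·
    (3,1)@(7, 3): e=[26,-24,18] → ·
    (5,1)@(11, 3): e=[10,0,10] → #  [on edge]
    (6,1)@(13, 3): e=[2,12,6] → #
    (7,1)@(15, 3): e=[-6,24,2] → ·
    (5,2)@(11, 5): e=[22,-28,26] → ·
    (6,2)@(13, 5): e=[14,-16,22] → ·
  covered (3 px):
    · · · # · · · · · · ·
    · · · · · # # · · · ·
    · · · · · · · · · · ·
    · · · · · · · · · · ·
    · · · · · · · · · · ·

Final: [[3,0],[5,1],[6,1]]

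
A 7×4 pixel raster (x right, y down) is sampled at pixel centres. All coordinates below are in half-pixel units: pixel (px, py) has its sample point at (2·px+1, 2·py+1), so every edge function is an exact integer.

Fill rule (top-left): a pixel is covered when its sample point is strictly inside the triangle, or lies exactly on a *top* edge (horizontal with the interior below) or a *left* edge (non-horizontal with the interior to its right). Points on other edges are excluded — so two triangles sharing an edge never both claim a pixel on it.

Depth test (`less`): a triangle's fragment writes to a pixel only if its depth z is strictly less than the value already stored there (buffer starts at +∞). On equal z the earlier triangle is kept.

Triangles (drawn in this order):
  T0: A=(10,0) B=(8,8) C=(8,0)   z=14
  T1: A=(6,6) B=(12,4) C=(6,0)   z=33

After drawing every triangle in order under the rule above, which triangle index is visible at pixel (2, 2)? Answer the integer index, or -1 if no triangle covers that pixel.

T0:
  2·area = 16
  edge (10, 0)→(8, 8): d=(-2,8) right/bottom  bias=-1
  edge (8, 8)→(8, 0): d=(0,-8) top-left  bias=+0
  edge (8, 0)→(10, 0): d=(2,0) top-left  bias=+0
    (4,0)@(9, 1): e=[6,8,2] → █
    (5,0)@(11, 1): e=[-10,24,2] → ·
    (4,1)@(9, 3): e=[2,8,6] → █
    (5,1)@(11, 3): e=[-14,24,6] → ·
    (4,2)@(9, 5): e=[-2,8,10] → ·
  covered (2 px):
    · · · · █ · ·
    · · · · █ · ·
    · · · · · · ·
    · · · · · · ·
T1:
  2·area = 36  (B↔C swapped to make it positive)
  edge (6, 6)→(6, 0): d=(0,-6) top-left  bias=+0
  edge (6, 0)→(12, 4): d=(6,4) right/bottom  bias=-1
  edge (12, 4)→(6, 6): d=(-6,2) right/bottom  bias=-1
    (3,0)@(7, 1): e=[6,2,28] → █
    (4,0)@(9, 1): e=[18,-6,24] → ·
    (3,1)@(7, 3): e=[6,14,16] → █
    (4,1)@(9, 3): e=[18,6,12] → █
    (5,1)@(11, 3): e=[30,-2,8] → ·
    (3,2)@(7, 5): e=[6,26,4] → █
    (4,2)@(9, 5): e=[18,18,0] → ·  [on edge]
    (1,3)@(3, 7): e=[-18,54,0] → ·  [on edge]
    (3,3)@(7, 7): e=[6,38,-8] → ·
  covered (4 px):
    · · · █ · · ·
    · · · █ █ · ·
    · · · █ · · ·
    · · · · · · ·

Z-buffer (winner per pixel, '.' = empty):
  . . . 1 0 . .
  . . . 1 0 . .
  . . . 1 . . .
  . . . . . . .

Result: -1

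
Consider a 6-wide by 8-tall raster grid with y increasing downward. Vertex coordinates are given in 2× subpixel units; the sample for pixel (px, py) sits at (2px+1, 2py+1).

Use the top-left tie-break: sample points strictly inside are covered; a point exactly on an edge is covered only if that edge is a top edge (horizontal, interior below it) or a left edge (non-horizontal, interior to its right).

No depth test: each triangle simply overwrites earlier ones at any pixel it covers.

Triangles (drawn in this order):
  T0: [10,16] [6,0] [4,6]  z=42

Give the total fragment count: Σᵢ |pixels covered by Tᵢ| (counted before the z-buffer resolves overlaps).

T0:
  2·area = 56  (B↔C swapped to make it positive)
  edge (10, 16)→(4, 6): d=(-6,-10) top-left  bias=+0
  edge (4, 6)→(6, 0): d=(2,-6) top-left  bias=+0
  edge (6, 0)→(10, 16): d=(4,16) right/bottom  bias=-1
    (0,0)@(1, 1): e=[0,-28,84] → ·  [on edge]
    (2,1)@(5, 3): e=[28,0,28] → █  [on edge]
    (3,1)@(7, 3): e=[48,12,-4] → ·
    (2,2)@(5, 5): e=[16,4,36] → █
    (3,2)@(7, 5): e=[36,16,4] → █
    (4,2)@(9, 5): e=[56,28,-28] → ·
    (2,3)@(5, 7): e=[4,8,44] → █
    (4,3)@(9, 7): e=[44,32,-20] → ·
    (1,4)@(3, 9): e=[-28,0,84] → ·  [on edge]
    (2,4)@(5, 9): e=[-8,12,52] → ·
    (3,4)@(7, 9): e=[12,24,20] → █
    (4,4)@(9, 9): e=[32,36,-12] → ·
    (3,5)@(7, 11): e=[0,28,28] → █  [on edge]
    (0,7)@(1, 15): e=[-84,0,140] → ·  [on edge]
  covered (8 px):
    · · · · · ·
    · · █ · · ·
    · · █ █ · ·
    · · █ █ · ·
    · · · █ · ·
    · · · █ · ·
    · · · · █ ·
    · · · · · ·

Result: 8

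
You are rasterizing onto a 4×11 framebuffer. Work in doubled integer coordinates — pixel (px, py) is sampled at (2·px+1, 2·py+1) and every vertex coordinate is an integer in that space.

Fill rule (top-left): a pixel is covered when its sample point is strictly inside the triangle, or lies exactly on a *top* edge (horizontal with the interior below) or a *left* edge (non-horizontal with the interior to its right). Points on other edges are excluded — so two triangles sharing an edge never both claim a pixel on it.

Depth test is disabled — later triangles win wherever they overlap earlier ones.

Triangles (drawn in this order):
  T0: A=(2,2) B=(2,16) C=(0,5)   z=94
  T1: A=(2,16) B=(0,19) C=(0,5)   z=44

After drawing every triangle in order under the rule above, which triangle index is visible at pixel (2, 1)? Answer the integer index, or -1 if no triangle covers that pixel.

T0:
  2·area = 28
  edge (2, 2)→(2, 16): d=(0,14) right/bottom  bias=-1
  edge (2, 16)→(0, 5): d=(-2,-11) top-left  bias=+0
  edge (0, 5)→(2, 2): d=(2,-3) top-left  bias=+0
    (0,2)@(1, 5): e=[14,11,3] → X
    (1,2)@(3, 5): e=[-14,33,9] → .
    (0,3)@(1, 7): e=[14,7,7] → X
    (1,3)@(3, 7): e=[-14,29,13] → .
    (0,4)@(1, 9): e=[14,3,11] → X
    (1,4)@(3, 9): e=[-14,25,17] → .
    (0,5)@(1, 11): e=[14,-1,15] → .
  covered (3 px):
    . . . .
    . . . .
    X . . .
    X . . .
    X . . .
    . . . .
    . . . .
    . . . .
    . . . .
    . . . .
    . . . .
T1:
  2·area = 28
  edge (2, 16)→(0, 19): d=(-2,3) right/bottom  bias=-1
  edge (0, 19)→(0, 5): d=(0,-14) top-left  bias=+0
  edge (0, 5)→(2, 16): d=(2,11) right/bottom  bias=-1
    (0,5)@(1, 11): e=[13,14,1] → X
    (1,5)@(3, 11): e=[7,42,-21] → .
    (0,6)@(1, 13): e=[9,14,5] → X
    (1,6)@(3, 13): e=[3,42,-17] → .
    (0,7)@(1, 15): e=[5,14,9] → X
    (1,7)@(3, 15): e=[-1,42,-13] → .
    (0,8)@(1, 17): e=[1,14,13] → X
    (1,8)@(3, 17): e=[-5,42,-9] → .
    (0,9)@(1, 19): e=[-3,14,17] → .
  covered (4 px):
    . . . .
    . . . .
    . . . .
    . . . .
    . . . .
    X . . .
    X . . .
    X . . .
    X . . .
    . . . .
    . . . .

Z-buffer (winner per pixel, '.' = empty):
  . . . .
  . . . .
  0 . . .
  0 . . .
  0 . . .
  1 . . .
  1 . . .
  1 . . .
  1 . . .
  . . . .
  . . . .

Answer: -1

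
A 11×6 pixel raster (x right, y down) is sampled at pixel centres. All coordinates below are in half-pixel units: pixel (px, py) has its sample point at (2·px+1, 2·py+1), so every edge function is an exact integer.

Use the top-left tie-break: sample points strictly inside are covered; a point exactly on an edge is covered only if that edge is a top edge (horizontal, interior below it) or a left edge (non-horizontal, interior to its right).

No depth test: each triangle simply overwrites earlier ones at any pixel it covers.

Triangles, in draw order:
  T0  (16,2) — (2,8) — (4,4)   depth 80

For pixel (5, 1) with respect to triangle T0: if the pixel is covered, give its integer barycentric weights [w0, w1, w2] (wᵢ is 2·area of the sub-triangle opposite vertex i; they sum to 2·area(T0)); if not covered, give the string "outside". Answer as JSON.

T0:
  2·area = 44
  edge (16, 2)→(2, 8): d=(-14,6) right/bottom  bias=-1
  edge (2, 8)→(4, 4): d=(2,-4) top-left  bias=+0
  edge (4, 4)→(16, 2): d=(12,-2) top-left  bias=+0
    (5,1)@(11, 3): e=[16,26,2] → #
    (6,1)@(13, 3): e=[4,34,6] → #
    (7,1)@(15, 3): e=[-8,42,10] → ·
    (2,2)@(5, 5): e=[24,6,14] → #
    (3,2)@(7, 5): e=[12,14,18] → #
    (4,2)@(9, 5): e=[0,22,22] → ·  [on edge]
    (5,2)@(11, 5): e=[-12,30,26] → ·
    (6,2)@(13, 5): e=[-24,38,30] → ·
    (1,3)@(3, 7): e=[8,2,34] → #
    (2,3)@(5, 7): e=[-4,10,38] → ·
    (3,3)@(7, 7): e=[-16,18,42] → ·
    (1,4)@(3, 9): e=[-20,6,58] → ·
  covered (5 px):
    · · · · · · · · · · ·
    · · · · · # # · · · ·
    · · # # · · · · · · ·
    · # · · · · · · · · ·
    · · · · · · · · · · ·
    · · · · · · · · · · ·

Final: [26,2,16]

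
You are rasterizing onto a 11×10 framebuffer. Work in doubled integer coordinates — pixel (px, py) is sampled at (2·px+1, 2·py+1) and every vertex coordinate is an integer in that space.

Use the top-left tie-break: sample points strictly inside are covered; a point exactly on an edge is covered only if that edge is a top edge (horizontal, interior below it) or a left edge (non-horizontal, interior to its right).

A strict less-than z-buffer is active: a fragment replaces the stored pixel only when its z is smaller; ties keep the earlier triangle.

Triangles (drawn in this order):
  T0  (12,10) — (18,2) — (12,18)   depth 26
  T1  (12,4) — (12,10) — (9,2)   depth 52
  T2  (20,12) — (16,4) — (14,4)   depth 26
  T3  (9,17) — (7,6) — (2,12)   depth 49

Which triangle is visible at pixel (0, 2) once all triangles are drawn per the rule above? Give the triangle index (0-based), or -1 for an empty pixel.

T0:
  2·area = 48
  edge (12, 10)→(18, 2): d=(6,-8) top-left  bias=+0
  edge (18, 2)→(12, 18): d=(-6,16) right/bottom  bias=-1
  edge (12, 18)→(12, 10): d=(0,-8) top-left  bias=+0
    (7,3)@(15, 7): e=[6,18,24] → X
    (8,3)@(17, 7): e=[22,-14,40] → .
    (6,4)@(13, 9): e=[2,38,8] → X
    (8,4)@(17, 9): e=[34,-26,40] → .
    (6,5)@(13, 11): e=[14,26,8] → X
    (7,5)@(15, 11): e=[30,-6,24] → .
    (6,6)@(13, 13): e=[26,14,8] → X
    (7,6)@(15, 13): e=[42,-18,24] → .
    (6,7)@(13, 15): e=[38,2,8] → X
    (7,7)@(15, 15): e=[54,-30,24] → .
    (6,8)@(13, 17): e=[50,-10,8] → .
  covered (6 px):
    . . . . . . . . . . .
    . . . . . . . . . . .
    . . . . . . . . . . .
    . . . . . . . X . . .
    . . . . . . X X . . .
    . . . . . . X . . . .
    . . . . . . X . . . .
    . . . . . . X . . . .
    . . . . . . . . . . .
    . . . . . . . . . . .
T1:
  2·area = 18
  edge (12, 4)→(12, 10): d=(0,6) right/bottom  bias=-1
  edge (12, 10)→(9, 2): d=(-3,-8) top-left  bias=+0
  edge (9, 2)→(12, 4): d=(3,2) right/bottom  bias=-1
    (5,2)@(11, 5): e=[6,7,5] → X
    (6,2)@(13, 5): e=[-6,23,1] → .
    (5,3)@(11, 7): e=[6,1,11] → X
    (6,3)@(13, 7): e=[-6,17,7] → .
    (5,4)@(11, 9): e=[6,-5,17] → .
  covered (2 px):
    . . . . . . . . . . .
    . . . . . . . . . . .
    . . . . . X . . . . .
    . . . . . X . . . . .
    . . . . . . . . . . .
    . . . . . . . . . . .
    . . . . . . . . . . .
    . . . . . . . . . . .
    . . . . . . . . . . .
    . . . . . . . . . . .
T2:
  2·area = 16  (B↔C swapped to make it positive)
  edge (20, 12)→(14, 4): d=(-6,-8) top-left  bias=+0
  edge (14, 4)→(16, 4): d=(2,0) top-left  bias=+0
  edge (16, 4)→(20, 12): d=(4,8) right/bottom  bias=-1
    (7,2)@(15, 5): e=[2,2,12] → X
    (8,2)@(17, 5): e=[18,2,-4] → .
    (7,3)@(15, 7): e=[-10,6,20] → .
    (8,3)@(17, 7): e=[6,6,4] → X
    (9,3)@(19, 7): e=[22,6,-12] → .
    (8,4)@(17, 9): e=[-6,10,12] → .
  covered (2 px):
    . . . . . . . . . . .
    . . . . . . . . . . .
    . . . . . . . X . . .
    . . . . . . . . X . .
    . . . . . . . . . . .
    . . . . . . . . . . .
    . . . . . . . . . . .
    . . . . . . . . . . .
    . . . . . . . . . . .
    . . . . . . . . . . .
T3:
  2·area = 67  (B↔C swapped to make it positive)
  edge (9, 17)→(2, 12): d=(-7,-5) top-left  bias=+0
  edge (2, 12)→(7, 6): d=(5,-6) top-left  bias=+0
  edge (7, 6)→(9, 17): d=(2,11) right/bottom  bias=-1
    (3,3)@(7, 7): e=[60,5,2] → X
    (4,3)@(9, 7): e=[70,17,-20] → .
    (2,4)@(5, 9): e=[36,3,28] → X
    (4,4)@(9, 9): e=[56,27,-16] → .
    (1,5)@(3, 11): e=[12,1,54] → X
    (4,5)@(9, 11): e=[42,37,-12] → .
    (1,6)@(3, 13): e=[-2,11,58] → .
    (2,6)@(5, 13): e=[8,23,36] → X
    (4,6)@(9, 13): e=[28,47,-8] → .
    (2,7)@(5, 15): e=[-6,33,40] → .
    (3,7)@(7, 15): e=[4,45,18] → X
    (4,7)@(9, 15): e=[14,57,-4] → .
    (4,8)@(9, 17): e=[0,67,0] → .  [on edge]
  covered (9 px):
    . . . . . . . . . . .
    . . . . . . . . . . .
    . . . . . . . . . . .
    . . . X . . . . . . .
    . . X X . . . . . . .
    . X X X . . . . . . .
    . . X X . . . . . . .
    . . . X . . . . . . .
    . . . . . . . . . . .
    . . . . . . . . . . .

Z-buffer (winner per pixel, '.' = empty):
  . . . . . . . . . . .
  . . . . . . . . . . .
  . . . . . 1 . 2 . . .
  . . . 3 . 1 . 0 2 . .
  . . 3 3 . . 0 0 . . .
  . 3 3 3 . . 0 . . . .
  . . 3 3 . . 0 . . . .
  . . . 3 . . 0 . . . .
  . . . . . . . . . . .
  . . . . . . . . . . .

Result: -1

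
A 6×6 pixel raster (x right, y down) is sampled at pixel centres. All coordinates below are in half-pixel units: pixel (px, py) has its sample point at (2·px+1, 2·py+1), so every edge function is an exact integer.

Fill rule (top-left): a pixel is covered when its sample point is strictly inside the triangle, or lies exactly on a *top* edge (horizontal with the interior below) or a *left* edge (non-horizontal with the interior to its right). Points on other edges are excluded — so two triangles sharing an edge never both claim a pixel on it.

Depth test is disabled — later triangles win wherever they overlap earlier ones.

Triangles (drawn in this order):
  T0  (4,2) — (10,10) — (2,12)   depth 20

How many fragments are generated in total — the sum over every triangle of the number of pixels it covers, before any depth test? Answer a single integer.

T0:
  2·area = 76
  edge (4, 2)→(10, 10): d=(6,8) right/bottom  bias=-1
  edge (10, 10)→(2, 12): d=(-8,2) right/bottom  bias=-1
  edge (2, 12)→(4, 2): d=(2,-10) top-left  bias=+0
    (2,2)@(5, 5): e=[10,50,16] → X
    (3,2)@(7, 5): e=[-6,46,36] → .
    (1,3)@(3, 7): e=[38,38,0] → X  [on edge]
    (3,3)@(7, 7): e=[6,30,40] → X
    (4,3)@(9, 7): e=[-10,26,60] → .
    (1,4)@(3, 9): e=[50,22,4] → X
    (4,4)@(9, 9): e=[2,10,64] → X
    (5,4)@(11, 9): e=[-14,6,84] → .
    (1,5)@(3, 11): e=[62,6,8] → X
    (3,5)@(7, 11): e=[30,-2,48] → .
    (4,5)@(9, 11): e=[14,-6,68] → .
  covered (10 px):
    . . . . . .
    . . . . . .
    . . X . . .
    . X X X . .
    . X X X X .
    . X X . . .

Final: 10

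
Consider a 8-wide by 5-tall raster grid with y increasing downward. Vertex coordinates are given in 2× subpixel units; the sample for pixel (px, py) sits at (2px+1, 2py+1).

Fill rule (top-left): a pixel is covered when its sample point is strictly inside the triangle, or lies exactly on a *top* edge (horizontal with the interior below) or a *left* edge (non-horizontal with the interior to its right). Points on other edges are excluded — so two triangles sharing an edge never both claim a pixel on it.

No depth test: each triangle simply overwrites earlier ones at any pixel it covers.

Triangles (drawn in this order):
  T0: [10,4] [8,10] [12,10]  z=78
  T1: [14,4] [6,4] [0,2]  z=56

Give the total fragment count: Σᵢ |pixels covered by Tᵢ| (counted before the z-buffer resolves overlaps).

T0:
  2·area = 24  (B↔C swapped to make it positive)
  edge (10, 4)→(12, 10): d=(2,6) right/bottom  bias=-1
  edge (12, 10)→(8, 10): d=(-4,0) right/bottom  bias=-1
  edge (8, 10)→(10, 4): d=(2,-6) top-left  bias=+0
    (4,0)@(9, 1): e=[0,36,-12] → ·  [on edge]
    (5,0)@(11, 1): e=[-12,36,0] → ·  [on edge]
    (4,3)@(9, 7): e=[12,12,0] → #  [on edge]
    (5,3)@(11, 7): e=[0,12,12] → ·  [on edge]
    (4,4)@(9, 9): e=[16,4,4] → #
    (5,4)@(11, 9): e=[4,4,16] → #
    (6,4)@(13, 9): e=[-8,4,28] → ·
  covered (3 px):
    · · · · · · · ·
    · · · · · · · ·
    · · · · · · · ·
    · · · · # · · ·
    · · · · # # · ·
T1:
  2·area = 16
  edge (14, 4)→(6, 4): d=(-8,0) right/bottom  bias=-1
  edge (6, 4)→(0, 2): d=(-6,-2) top-left  bias=+0
  edge (0, 2)→(14, 4): d=(14,2) right/bottom  bias=-1
    (1,1)@(3, 3): e=[8,0,8] → #  [on edge]
    (2,1)@(5, 3): e=[8,4,4] → #
    (3,1)@(7, 3): e=[8,8,0] → ·  [on edge]
    (1,2)@(3, 5): e=[-8,-12,36] → ·
    (2,2)@(5, 5): e=[-8,-8,32] → ·
    (4,2)@(9, 5): e=[-8,0,24] → ·  [on edge]
    (7,3)@(15, 7): e=[-24,0,40] → ·  [on edge]
  covered (2 px):
    · · · · · · · ·
    · # # · · · · ·
    · · · · · · · ·
    · · · · · · · ·
    · · · · · · · ·

Answer: 5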